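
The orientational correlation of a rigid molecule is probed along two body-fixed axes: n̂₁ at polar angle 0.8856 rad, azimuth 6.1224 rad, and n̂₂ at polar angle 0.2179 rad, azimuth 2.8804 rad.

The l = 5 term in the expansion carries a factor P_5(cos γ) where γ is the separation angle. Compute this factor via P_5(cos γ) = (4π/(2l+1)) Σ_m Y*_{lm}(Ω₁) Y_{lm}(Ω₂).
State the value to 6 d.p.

Summing Y*_{l m}(θ₁,φ₁)·Y_{l m}(θ₂,φ₂) over m ∈ [−5, 5]; prefactor 4π/(2·5+1) = 1.142397:
  [-5]  conj(Y_{5,-5})(Ω₁) = 0.08963 - 0.09302j ; Y_{5,-5}(Ω₂) = -0.00006 - 0.00021j ; Δ = -0.00002 - 0.00001j
  [-4]  conj(Y_{5,-4})(Ω₁) = 0.26715 - 0.20021j ; Y_{5,-4}(Ω₂) = 0.00157 + 0.00271j ; Δ = 0.00096 + 0.00041j
  [-3]  conj(Y_{5,-3})(Ω₁) = 0.37050 - 0.19400j ; Y_{5,-3}(Ω₂) = -0.01877 - 0.01870j ; Δ = -0.01058 - 0.00329j
  [-2]  conj(Y_{5,-2})(Ω₁) = 0.12286 - 0.04093j ; Y_{5,-2}(Ω₂) = 0.12464 + 0.07176j ; Δ = 0.01825 + 0.00372j
  [-1]  conj(Y_{5,-1})(Ω₁) = -0.30322 + 0.04918j ; Y_{5,-1}(Ω₂) = -0.45066 - 0.12046j ; Δ = 0.14257 + 0.01436j
  [+0]  conj(Y_{5,0})(Ω₁) = -0.21678 + 0.00000j ; Y_{5,0}(Ω₂) = 0.63036 + 0.00000j ; Δ = -0.13665 + 0.00000j
  [+1]  conj(Y_{5,1})(Ω₁) = 0.30322 + 0.04918j ; Y_{5,1}(Ω₂) = 0.45066 - 0.12046j ; Δ = 0.14257 - 0.01436j
  [+2]  conj(Y_{5,2})(Ω₁) = 0.12286 + 0.04093j ; Y_{5,2}(Ω₂) = 0.12464 - 0.07176j ; Δ = 0.01825 - 0.00372j
  [+3]  conj(Y_{5,3})(Ω₁) = -0.37050 - 0.19400j ; Y_{5,3}(Ω₂) = 0.01877 - 0.01870j ; Δ = -0.01058 + 0.00329j
  [+4]  conj(Y_{5,4})(Ω₁) = 0.26715 + 0.20021j ; Y_{5,4}(Ω₂) = 0.00157 - 0.00271j ; Δ = 0.00096 - 0.00041j
  [+5]  conj(Y_{5,5})(Ω₁) = -0.08963 - 0.09302j ; Y_{5,5}(Ω₂) = 0.00006 - 0.00021j ; Δ = -0.00002 + 0.00001j
Accumulated sum 0.16571 + 0.00000j; after 4π/(2l+1) scaling, 0.18931 + 0.00000j ⇒ P_5 = 0.189309

0.189309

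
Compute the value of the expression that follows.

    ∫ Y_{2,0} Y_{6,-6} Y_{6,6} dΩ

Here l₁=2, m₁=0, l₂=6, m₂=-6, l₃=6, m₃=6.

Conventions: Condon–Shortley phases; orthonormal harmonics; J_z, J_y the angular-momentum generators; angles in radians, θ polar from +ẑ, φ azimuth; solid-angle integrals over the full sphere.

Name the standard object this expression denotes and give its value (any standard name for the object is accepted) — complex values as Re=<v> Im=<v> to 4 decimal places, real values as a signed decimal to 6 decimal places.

Gaunt coefficient, -0.252313

This is a Gaunt coefficient — the integral of a triple product of spherical harmonics over the sphere.
Checks pass: Σm=0; 14 even; l₃=6∈[4,8].
(2·2+1)(2·6+1)(2·6+1) = 845
Δ: 2! 2! 10! / 15! → 1/90090
sum: t=0:+1/69120 t=1:−1/14400 t=2:+1/69120 = -7/172800
3j²(2 6 6; 0 0 0) = Δ·Π!·Σ² = 14/715  (sign -1)
sum: t=0:+1/14515200 = 1/14515200
3j²(2 6 6; 0 -6 6) = Δ·Π!·Σ² = 22/455  (sign +1)
combine: 4πI² = 845·14/715·22/455 = 4/5
take √, sign -1: I = -0.25231325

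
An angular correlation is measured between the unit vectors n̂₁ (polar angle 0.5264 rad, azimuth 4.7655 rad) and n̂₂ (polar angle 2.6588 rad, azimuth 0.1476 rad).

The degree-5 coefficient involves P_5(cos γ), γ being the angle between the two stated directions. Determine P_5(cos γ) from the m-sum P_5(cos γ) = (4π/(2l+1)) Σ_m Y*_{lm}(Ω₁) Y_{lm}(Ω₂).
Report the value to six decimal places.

0.411393

Summing Y*_{l m}(θ₁,φ₁)·Y_{l m}(θ₂,φ₂) over m ∈ [−5, 5]; prefactor 4π/(2·5+1) = 1.142397:
  m=-5: (0.003900, -0.014338) × (0.007405, -0.006735) = (-0.000068, -0.000132)  (running Σ = (-0.000068, -0.000132))
  m=-4: (0.079045, 0.017050) × (-0.050166, 0.033618) = (-0.004539, 0.001802)  (running Σ = (-0.004606, 0.001670))
  m=-3: (-0.039875, 0.248138) × (0.189547, -0.089884) = (0.014746, 0.050618)  (running Σ = (0.010139, 0.052287))
  m=-2: (-0.457081, -0.048735) × (-0.418923, 0.127388) = (0.197690, -0.037810)  (running Σ = (0.207829, 0.014477))
  m=-1: (0.019392, -0.364783) × (0.432495, -0.064304) = (-0.015070, -0.159014)  (running Σ = (0.192759, -0.144537))
  m=0: (-0.214537, -0.000000) × (0.118415, 0.000000) = (-0.025405, -0.000000)  (running Σ = (0.167355, -0.144537))
  m=1: (-0.019392, -0.364783) × (-0.432495, -0.064304) = (-0.015070, 0.159014)  (running Σ = (0.152285, 0.014477))
  m=2: (-0.457081, 0.048735) × (-0.418923, -0.127388) = (0.197690, 0.037810)  (running Σ = (0.349974, 0.052287))
  m=3: (0.039875, 0.248138) × (-0.189547, -0.089884) = (0.014746, -0.050618)  (running Σ = (0.364720, 0.001670))
  m=4: (0.079045, -0.017050) × (-0.050166, -0.033618) = (-0.004539, -0.001802)  (running Σ = (0.360182, -0.000132))
  m=5: (-0.003900, -0.014338) × (-0.007405, -0.006735) = (-0.000068, 0.000132)  (running Σ = (0.360114, -0.000000))
Accumulated sum (0.360114, -0.000000); after 4π/(2l+1) scaling, (0.411393, -0.000000) ⇒ P_5 = 0.411393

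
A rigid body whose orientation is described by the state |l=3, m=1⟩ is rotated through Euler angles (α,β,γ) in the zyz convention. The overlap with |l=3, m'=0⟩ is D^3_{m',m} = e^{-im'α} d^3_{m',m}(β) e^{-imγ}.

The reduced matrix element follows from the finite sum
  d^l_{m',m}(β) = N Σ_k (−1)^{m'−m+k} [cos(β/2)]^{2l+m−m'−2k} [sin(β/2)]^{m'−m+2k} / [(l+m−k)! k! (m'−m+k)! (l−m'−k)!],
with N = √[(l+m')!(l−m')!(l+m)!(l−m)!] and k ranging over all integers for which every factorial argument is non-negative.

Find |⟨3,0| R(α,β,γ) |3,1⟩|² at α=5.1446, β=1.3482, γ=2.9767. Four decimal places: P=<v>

P=0.1020

Split into d^3_{0,1}(β=1.3482) × two z-phases.
With c≡cos(β/2)=0.781269 and s≡sin(β/2)=0.624194, N=[6·6·24·2]^{1/2}=41.569219
k: max(0,(1)−(0))=1 … min(3+(1),3−(0))=3
  k=1: (−1)^0·41.5692/(12)·0.7813^5·0.6242^1 = +0.629381
  k=2: (−1)^1·41.5692/(4)·0.7813^3·0.6242^3 = -1.205240
  k=3: (−1)^2·41.5692/(12)·0.7813^1·0.6242^5 = +0.256443
d^3_{0,1}(1.3482) = +0.629381 -1.205240 +0.256443 = -0.319416
|D^3_{0,1}|² = |d^3_{0,1}(β)|² = (-0.319416)² = 0.102026 (the z-rotation phases have unit modulus)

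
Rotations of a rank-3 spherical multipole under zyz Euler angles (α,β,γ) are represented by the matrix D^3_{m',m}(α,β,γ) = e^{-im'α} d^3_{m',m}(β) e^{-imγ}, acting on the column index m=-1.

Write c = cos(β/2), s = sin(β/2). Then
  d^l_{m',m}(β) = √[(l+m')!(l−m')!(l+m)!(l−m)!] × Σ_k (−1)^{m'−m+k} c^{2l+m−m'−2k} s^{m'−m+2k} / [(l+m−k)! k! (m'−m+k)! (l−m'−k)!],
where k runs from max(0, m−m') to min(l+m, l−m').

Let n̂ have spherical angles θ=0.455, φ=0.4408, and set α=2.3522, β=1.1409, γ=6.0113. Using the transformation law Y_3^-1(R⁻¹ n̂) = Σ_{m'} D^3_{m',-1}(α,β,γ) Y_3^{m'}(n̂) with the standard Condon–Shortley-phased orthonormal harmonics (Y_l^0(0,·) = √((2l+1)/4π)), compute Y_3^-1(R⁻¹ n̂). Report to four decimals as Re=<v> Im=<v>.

Re=0.1684 Im=-0.1456

Need the full column D^3_{m',-1} for m'=−3..3 at α=2.3522, β=1.1409, γ=6.0113.
cos(β/2)=0.841658, sin(β/2)=0.540011
d^3_{-3,-1}: single k=2 term ⇒ +0.566752;  D = +0.496956+0.272476i
d^3_{-2,-1}: k∈[1..2] ⇒ +0.721242 -0.593806 = +0.127436;  D = -0.035202-0.122477i
d^3_{-1,-1}: k∈[0..2] ⇒ +0.355479 -1.170679 +0.361437 = -0.453763;  D = +0.221326-0.396125i
d^3_{0,-1}: k∈[0..2] ⇒ -0.790081 +0.975723 -0.133887 = +0.051755;  D = +0.049854-0.013899i
d^3_{1,-1}: k∈[0..2] ⇒ +0.878009 -0.481916 +0.024798 = +0.420891;  D = -0.365777-0.208221i
d^3_{2,-1}: k∈[0..1] ⇒ -0.593806 +0.122222 = -0.471584;  D = -0.123010-0.455258i
d^3_{3,-1}: single k=0 term ⇒ +0.233307;  D = +0.117036-0.201828i
Y_3^{m'}(θ=0.455,φ=0.4408) and Σ D·Y over m':
  (+0.4970+0.2725i)·(+0.0087-0.0343i)  (-0.0352-0.1225i)·(+0.1127-0.1368i)  (+0.2213-0.3961i)·(+0.3898-0.1839i)  (+0.0499-0.0139i)·(+0.3467+0.0000i)  (-0.3658-0.2082i)·(-0.3898-0.1839i)  (-0.1230-0.4553i)·(+0.1127+0.1368i)  (+0.1170-0.2018i)·(-0.0087-0.0343i)
Y_3^-1(R⁻¹ n̂) = +0.168421-0.145592i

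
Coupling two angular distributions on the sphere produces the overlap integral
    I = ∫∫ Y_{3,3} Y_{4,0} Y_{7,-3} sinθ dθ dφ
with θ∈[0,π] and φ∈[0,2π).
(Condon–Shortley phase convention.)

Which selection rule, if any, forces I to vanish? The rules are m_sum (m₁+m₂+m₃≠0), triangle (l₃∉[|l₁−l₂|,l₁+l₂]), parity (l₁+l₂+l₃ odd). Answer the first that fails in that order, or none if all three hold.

none

azimuthal sum: 3 + 0 − 3 = 0  ✓
1 ≤ 7 ≤ 7 (triangle on l)  ✓
L = 3 + 4 + 7 = 14 (even)  ✓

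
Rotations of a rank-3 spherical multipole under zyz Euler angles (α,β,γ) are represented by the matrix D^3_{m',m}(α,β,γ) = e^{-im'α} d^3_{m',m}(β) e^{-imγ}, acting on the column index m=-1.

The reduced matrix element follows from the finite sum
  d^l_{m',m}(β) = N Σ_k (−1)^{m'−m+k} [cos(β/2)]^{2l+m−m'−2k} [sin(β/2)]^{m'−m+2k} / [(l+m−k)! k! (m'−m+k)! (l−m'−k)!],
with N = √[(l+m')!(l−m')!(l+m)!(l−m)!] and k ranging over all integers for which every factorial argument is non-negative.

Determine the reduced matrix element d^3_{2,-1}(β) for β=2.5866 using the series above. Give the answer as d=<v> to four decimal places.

d^3_{2,-1}(β=2.5866) via the finite sum:
c=cos(2.586600/2)=0.273949, s=sin(2.586600/2)=0.961744; N=√[120·1·2·24]=75.894664
Admissible k: 0..1 (factorial args all ≥0)
  k=0: (−1)^3·75.8947/(12)·0.2739^3·0.9617^3 = -0.115669
  k=1: (−1)^4·75.8947/(24)·0.2739^1·0.9617^5 = +0.712799
d^3_{2,-1}(2.5866) = -0.115669 +0.712799 = +0.597131

d=0.5971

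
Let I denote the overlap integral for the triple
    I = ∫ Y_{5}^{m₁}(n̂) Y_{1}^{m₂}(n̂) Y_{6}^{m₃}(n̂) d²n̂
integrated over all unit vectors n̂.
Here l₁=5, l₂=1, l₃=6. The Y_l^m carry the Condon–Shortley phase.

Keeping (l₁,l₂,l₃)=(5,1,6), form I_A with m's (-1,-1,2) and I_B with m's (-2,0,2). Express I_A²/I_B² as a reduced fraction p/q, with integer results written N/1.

l's match ⇒ only the (l;m) 3-j factors differ between A and B.
A: triangle coeff Δ(5,1,6) = 1/858; Σ_t [0,0]: t=0:+1/34560 = 1/34560; (3j)²=14/429 [(5 1 6; -1 -1 2)], sign=+1
B: triangle coeff Δ(5,1,6) = 1/858; Σ_t [0,0]: t=0:+1/30240 = 1/30240; (3j)²=16/429 [(5 1 6; -2 0 2)], sign=+1
I_A²/I_B² = (14/429)/(16/429) = 7/8

7/8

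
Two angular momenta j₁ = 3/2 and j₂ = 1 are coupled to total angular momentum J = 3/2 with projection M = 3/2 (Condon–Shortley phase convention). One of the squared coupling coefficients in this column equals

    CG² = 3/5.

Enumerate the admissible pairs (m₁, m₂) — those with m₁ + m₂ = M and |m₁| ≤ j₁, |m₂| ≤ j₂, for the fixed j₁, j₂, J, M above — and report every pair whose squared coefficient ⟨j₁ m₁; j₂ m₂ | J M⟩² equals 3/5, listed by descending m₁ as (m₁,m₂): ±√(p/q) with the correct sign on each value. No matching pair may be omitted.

(3/2,0): +√(3/5)

Admissible pairs with m₁+m₂ = M = 3/2: (1/2,1), (3/2,0)
  (m₁,m₂)=(3/2,0): CG² = 3/5, CG = +√(3/5)   ← matches the target
  (m₁,m₂)=(1/2,1): CG² = 2/5, CG = −√(2/5)
Pairs with CG² = 3/5: (3/2,0): +√(3/5)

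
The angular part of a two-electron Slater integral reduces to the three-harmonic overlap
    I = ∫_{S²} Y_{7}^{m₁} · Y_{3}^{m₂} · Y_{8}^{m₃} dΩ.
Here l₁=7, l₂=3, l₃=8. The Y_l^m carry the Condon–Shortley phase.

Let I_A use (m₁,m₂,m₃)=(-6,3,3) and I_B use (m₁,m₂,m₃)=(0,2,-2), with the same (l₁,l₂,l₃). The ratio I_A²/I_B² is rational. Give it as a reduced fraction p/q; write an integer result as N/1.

Same 7,3,8: normalisation and zero-m 3j drop out of the ratio.
A: Δ: 2! 12! 4! / 19! → 1/5290740; sum: t=2:+1/1916006400 = 1/1916006400; 3j²(7 3 8; -6 3 3) = Δ·Π!·Σ² = 5/4522  (sign -1)
B: Δ: 2! 12! 4! / 19! → 1/5290740; sum: t=1:−1/12441600 t=2:+1/7257600 = 1/17418240; 3j²(7 3 8; 0 2 -2) = Δ·Π!·Σ² = 125/25194  (sign +1)
I_A²/I_B² = (5/4522)/(125/25194) = 39/175

39/175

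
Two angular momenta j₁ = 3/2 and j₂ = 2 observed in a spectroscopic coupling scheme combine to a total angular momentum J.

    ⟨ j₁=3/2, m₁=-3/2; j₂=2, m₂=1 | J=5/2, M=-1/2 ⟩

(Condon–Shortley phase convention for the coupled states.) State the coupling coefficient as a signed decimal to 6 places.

-0.621059

triangle: 1!×2!×3!/7! = 12/5040
(j±m)!: 0!×3!×3!×1!×2!×3! = 432
prefactor² = (2J+1)×Δ×N² = 216/35
  k=1: −1/(1!×0!×2!×2!×0!×1!) = -1/4
Σ = -1/4  ⇒  CG² = 216/35×(-1/4)² = 27/70
CG = −√(27/70) = -0.621059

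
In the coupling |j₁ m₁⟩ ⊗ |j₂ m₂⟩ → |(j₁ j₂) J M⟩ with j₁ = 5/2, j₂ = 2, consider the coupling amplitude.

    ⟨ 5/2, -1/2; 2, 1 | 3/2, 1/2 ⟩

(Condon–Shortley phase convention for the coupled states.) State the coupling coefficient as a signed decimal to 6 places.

√[4·3!2!1!/7! · 2!3!3!1!2!1!] = √(48/35)
  +(−1)^2/∏(2,1,1,1,1,0)! = 1/2  (running 1/2)
  +(−1)^3/∏(3,0,0,0,2,1)! = -1/12  (running 5/12)
⟨..|..⟩ = √(48/35)·(5/12) = +0.487950

+√(5/21) ≈ +0.487950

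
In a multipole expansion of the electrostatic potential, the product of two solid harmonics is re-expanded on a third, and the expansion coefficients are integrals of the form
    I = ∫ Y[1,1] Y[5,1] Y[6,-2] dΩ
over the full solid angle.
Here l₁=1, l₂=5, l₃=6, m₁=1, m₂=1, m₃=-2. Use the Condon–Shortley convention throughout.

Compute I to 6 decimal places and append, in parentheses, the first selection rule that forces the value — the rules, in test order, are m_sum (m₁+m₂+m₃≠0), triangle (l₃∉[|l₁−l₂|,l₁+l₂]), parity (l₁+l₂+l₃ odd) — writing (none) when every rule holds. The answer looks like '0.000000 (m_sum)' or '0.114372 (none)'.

m-sum 0 ✓  L=12 even ✓  4≤6≤6 ✓
Π(2lᵢ+1) = 3×11×13 = 429
triangle coeff Δ(1,5,6) = 1/858
Σ_t [0,0]: t=0:+1/14400 = 1/14400
(3j)²=6/143 [(1 5 6; 0 0 0)], sign=+1
Σ_t [0,0]: t=0:+1/34560 = 1/34560
(3j)²=14/429 [(1 5 6; 1 1 -2)], sign=+1
⇒ 4πI² = 84/143
I = (+1)√(84/143/(4π)) = 0.21620548
No selection rule forces the value: the integral is nonzero (none).

0.216205 (none)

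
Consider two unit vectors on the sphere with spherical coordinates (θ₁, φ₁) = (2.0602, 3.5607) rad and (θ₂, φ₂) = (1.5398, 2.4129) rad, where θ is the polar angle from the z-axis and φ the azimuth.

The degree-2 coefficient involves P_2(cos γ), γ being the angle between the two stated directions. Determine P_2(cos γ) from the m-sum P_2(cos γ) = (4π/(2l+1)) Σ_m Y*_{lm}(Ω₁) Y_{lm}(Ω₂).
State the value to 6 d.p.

-0.318798

Addition theorem: P_2(cos γ) = (4π/5) Σ_m Y*_{lm}(Ω₁) Y_{lm}(Ω₂), m = −2…2:
  term(m=-2) = -0.076988+0.086932i   from Y*(Ω₁)=+0.201246+0.223712i, Y(Ω₂)=+0.043672+0.383424i
  term(m=-1) = -0.003149-0.006995i   from Y*(Ω₁)=+0.292801+0.130443i, Y(Ω₂)=-0.017853-0.015935i
  term(m=+0) = +0.033427+0.000000i   from Y*(Ω₁)=-0.106293-0.000000i, Y(Ω₂)=-0.314483+0.000000i
  term(m=+1) = -0.003149+0.006995i   from Y*(Ω₁)=-0.292801+0.130443i, Y(Ω₂)=+0.017853-0.015935i
  term(m=+2) = -0.076988-0.086932i   from Y*(Ω₁)=+0.201246-0.223712i, Y(Ω₂)=+0.043672-0.383424i
Accumulated sum -0.126846+0.000000i; after 4π/(2l+1) scaling, -0.318798+0.000000i ⇒ P_2 = -0.318798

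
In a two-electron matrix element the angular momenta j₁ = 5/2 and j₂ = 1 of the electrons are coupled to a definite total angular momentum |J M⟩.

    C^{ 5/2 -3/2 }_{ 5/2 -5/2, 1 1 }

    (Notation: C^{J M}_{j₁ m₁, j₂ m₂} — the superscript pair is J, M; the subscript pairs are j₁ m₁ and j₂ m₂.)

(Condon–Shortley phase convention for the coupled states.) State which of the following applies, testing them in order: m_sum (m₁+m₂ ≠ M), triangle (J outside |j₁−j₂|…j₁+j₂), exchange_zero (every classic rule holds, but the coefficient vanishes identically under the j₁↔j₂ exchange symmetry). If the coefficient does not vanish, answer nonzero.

m-sum: m₁+m₂ = -5/2+1 = -3/2, M = -3/2  ✓
triangle: |j₁−j₂| = 3/2 ≤ J = 5/2 ≤ j₁+j₂ = 7/2  ✓
exchange: j₁≠j₂ or m₁≠m₂ — the exchange symmetry imposes no constraint here
value check: CG = −√(2/7) = -0.534522 ≠ 0

nonzero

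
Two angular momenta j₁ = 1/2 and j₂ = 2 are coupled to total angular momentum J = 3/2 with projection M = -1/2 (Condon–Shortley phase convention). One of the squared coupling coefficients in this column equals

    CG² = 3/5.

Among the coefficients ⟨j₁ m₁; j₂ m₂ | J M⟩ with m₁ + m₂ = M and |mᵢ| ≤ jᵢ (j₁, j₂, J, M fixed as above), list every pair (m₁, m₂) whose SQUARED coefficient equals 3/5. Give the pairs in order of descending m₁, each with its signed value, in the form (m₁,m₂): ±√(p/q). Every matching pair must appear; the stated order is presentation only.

(1/2,-1): +√(3/5)

Admissible pairs with m₁+m₂ = M = -1/2: (-1/2,0), (1/2,-1)
  (m₁,m₂)=(1/2,-1): CG² = 3/5, CG = +√(3/5)   ← matches the target
  (m₁,m₂)=(-1/2,0): CG² = 2/5, CG = −√(2/5)
Pairs with CG² = 3/5: (1/2,-1): +√(3/5)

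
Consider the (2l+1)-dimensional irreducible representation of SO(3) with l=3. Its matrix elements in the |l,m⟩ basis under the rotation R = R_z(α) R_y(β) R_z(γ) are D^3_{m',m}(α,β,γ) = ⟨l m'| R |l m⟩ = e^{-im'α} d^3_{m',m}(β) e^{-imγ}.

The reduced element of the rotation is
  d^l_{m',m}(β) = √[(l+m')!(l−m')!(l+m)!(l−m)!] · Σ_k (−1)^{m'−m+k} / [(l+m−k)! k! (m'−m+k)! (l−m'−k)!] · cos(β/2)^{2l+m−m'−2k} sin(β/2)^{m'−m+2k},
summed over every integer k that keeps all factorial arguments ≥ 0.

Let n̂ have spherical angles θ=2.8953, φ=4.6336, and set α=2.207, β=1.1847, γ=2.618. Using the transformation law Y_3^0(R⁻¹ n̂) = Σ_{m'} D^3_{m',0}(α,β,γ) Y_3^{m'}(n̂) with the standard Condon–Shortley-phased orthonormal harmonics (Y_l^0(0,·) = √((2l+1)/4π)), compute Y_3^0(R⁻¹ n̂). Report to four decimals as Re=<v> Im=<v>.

Need the full column D^3_{m',0} for m'=−3..3 at α=2.2070, β=1.1847, γ=2.6180.
cos(β/2)=0.829631, sin(β/2)=0.558312
d^3_{-3,0}: single k=3 term ⇒ +0.444428;  D = +0.419309+0.147295i
d^3_{-2,0}: k∈[2..3] ⇒ +0.808825 -0.366302 = +0.442523;  D = -0.130093-0.422969i
d^3_{-1,0}: k∈[1..3] ⇒ +0.760138 -1.032757 +0.155905 = -0.116713;  D = +0.069345-0.093879i
d^3_{0,0}: k∈[0..3] ⇒ +0.326069 -1.329035 +0.601895 -0.030287 = -0.431358;  D = -0.431358+0.000000i
d^3_{1,0}: k∈[0..2] ⇒ -0.760138 +1.032757 -0.155905 = +0.116713;  D = -0.069345-0.093879i
d^3_{2,0}: k∈[0..1] ⇒ +0.808825 -0.366302 = +0.442523;  D = -0.130093+0.422969i
d^3_{3,0}: single k=0 term ⇒ -0.444428;  D = -0.419309+0.147295i
Y_3^{m'}(θ=2.8953,φ=4.6336) and Σ D·Y over m':
  (+0.4193+0.1473i)·(+0.0014-0.0059i)  (-0.1301-0.4230i)·(+0.0582+0.0092i)  (+0.0693-0.0939i)·(-0.0230+0.2909i)  (-0.4314+0.0000i)·(-0.6163+0.0000i)  (-0.0693-0.0939i)·(+0.0230+0.2909i)  (-0.1301+0.4230i)·(+0.0582-0.0092i)  (-0.4193+0.1473i)·(-0.0014-0.0059i)
Y_3^0(R⁻¹ n̂) = +0.312857-0.000000i

Re=0.3129 Im=0.0000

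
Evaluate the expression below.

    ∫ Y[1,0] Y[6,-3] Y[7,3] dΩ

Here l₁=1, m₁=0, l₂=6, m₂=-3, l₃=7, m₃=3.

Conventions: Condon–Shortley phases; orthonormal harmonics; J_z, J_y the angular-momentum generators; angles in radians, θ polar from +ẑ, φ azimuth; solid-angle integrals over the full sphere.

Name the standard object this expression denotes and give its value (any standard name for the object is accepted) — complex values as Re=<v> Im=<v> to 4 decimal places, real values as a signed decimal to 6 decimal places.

Gaunt coefficient, -0.221293

This is a Gaunt coefficient — the integral of a triple product of spherical harmonics over the sphere.
Checks pass: Σm=0; 14 even; l₃=7∈[5,7].
(2·1+1)(2·6+1)(2·7+1) = 585
Δ: 0! 2! 12! / 15! → 1/1365
sum: t=0:+1/518400 = 1/518400
3j²(1 6 7; 0 0 0) = Δ·Π!·Σ² = 7/195  (sign -1)
sum: t=0:+1/2177280 = 1/2177280
3j²(1 6 7; 0 -3 3) = Δ·Π!·Σ² = 8/273  (sign +1)
combine: 4πI² = 585·7/195·8/273 = 8/13
take √, sign -1: I = -0.22129336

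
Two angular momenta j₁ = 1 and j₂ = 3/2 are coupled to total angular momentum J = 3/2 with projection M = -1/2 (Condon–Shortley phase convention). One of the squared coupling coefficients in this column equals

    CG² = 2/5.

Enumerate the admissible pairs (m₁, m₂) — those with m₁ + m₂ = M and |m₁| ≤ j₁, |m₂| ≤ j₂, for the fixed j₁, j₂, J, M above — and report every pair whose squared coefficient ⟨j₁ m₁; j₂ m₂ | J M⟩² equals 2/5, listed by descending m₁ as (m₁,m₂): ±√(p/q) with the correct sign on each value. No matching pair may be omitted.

Admissible pairs with m₁+m₂ = M = -1/2: (-1,1/2), (0,-1/2), (1,-3/2)
  (m₁,m₂)=(1,-3/2): CG² = 2/5, CG = +√(2/5)   ← matches the target
  (m₁,m₂)=(0,-1/2): CG² = 1/15, CG = +√(1/15)
  (m₁,m₂)=(-1,1/2): CG² = 8/15, CG = −√(8/15)
Pairs with CG² = 2/5: (1,-3/2): +√(2/5)

(1,-3/2): +√(2/5)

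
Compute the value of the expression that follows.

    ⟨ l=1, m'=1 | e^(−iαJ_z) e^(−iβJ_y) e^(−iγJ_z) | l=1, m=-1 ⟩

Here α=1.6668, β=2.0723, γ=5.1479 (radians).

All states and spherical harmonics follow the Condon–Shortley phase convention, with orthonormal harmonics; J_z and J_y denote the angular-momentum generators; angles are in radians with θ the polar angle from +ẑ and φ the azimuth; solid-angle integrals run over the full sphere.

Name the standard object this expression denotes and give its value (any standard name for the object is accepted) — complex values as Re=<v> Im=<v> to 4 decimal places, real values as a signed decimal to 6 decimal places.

This is a Wigner D-matrix element — the rotation-matrix element ⟨l m'| R(α,β,γ) |l m⟩ in the angular-momentum basis.
D^1_{1,-1}(1.6668,2.0723,5.1479) = e^{-i·1·1.6668}·d^1_{1,-1}(2.0723)·e^{-i·-1·5.1479}. Compute d first:
With c≡cos(β/2)=0.509537 and s≡sin(β/2)=0.860449, N=[2·1·1·2]^{1/2}=2.000000
k∈{0} keeps every argument non-negative
  k=0: (−1)^2·2.0000/(2)·0.5095^0·0.8604^2 = +0.740372
d^1_{1,-1}(2.0723) = +0.740372
Phases: e^{-i·(1)·1.6668}=-0.095856-0.995395i, e^{-i·(-1)·5.1479}=+0.421874-0.906655i ⇒ D=-0.698111-0.246561i

Wigner D-matrix element, Re=-0.6981 Im=-0.2466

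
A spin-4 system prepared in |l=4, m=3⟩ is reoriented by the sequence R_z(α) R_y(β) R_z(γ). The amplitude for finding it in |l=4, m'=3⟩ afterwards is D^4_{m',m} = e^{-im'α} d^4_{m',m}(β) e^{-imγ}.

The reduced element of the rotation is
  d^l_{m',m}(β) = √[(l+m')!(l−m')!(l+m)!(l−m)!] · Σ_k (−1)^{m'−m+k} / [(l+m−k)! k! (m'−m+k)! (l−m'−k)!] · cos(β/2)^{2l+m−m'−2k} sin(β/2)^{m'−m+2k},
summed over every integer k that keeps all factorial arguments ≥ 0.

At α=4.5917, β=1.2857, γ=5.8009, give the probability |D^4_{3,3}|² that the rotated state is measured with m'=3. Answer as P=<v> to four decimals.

D^4_{3,3}(4.5917,1.2857,5.8009) = e^{-i·3·4.5917}·d^4_{3,3}(1.2857)·e^{-i·3·5.8009}. Compute d first:
Half-angle: c=0.800390, s=0.599479. N=√(5040·1·5040·1)=5040.000000
The bounds max(0,m−m')=0 and min(l+m,l−m')=1 give 2 terms
  k=0: (−1)^0·5040.0000/(5040)·0.8004^8·0.5995^0 = +0.168428
  k=1: (−1)^1·5040.0000/(720)·0.8004^6·0.5995^2 = -0.661390
d^4_{3,3}(1.2857) = +0.168428 -0.661390 = -0.492961
|D^4_{3,3}|² = |d^4_{3,3}(β)|² = (-0.492961)² = 0.243011 (the z-rotation phases have unit modulus)

P=0.2430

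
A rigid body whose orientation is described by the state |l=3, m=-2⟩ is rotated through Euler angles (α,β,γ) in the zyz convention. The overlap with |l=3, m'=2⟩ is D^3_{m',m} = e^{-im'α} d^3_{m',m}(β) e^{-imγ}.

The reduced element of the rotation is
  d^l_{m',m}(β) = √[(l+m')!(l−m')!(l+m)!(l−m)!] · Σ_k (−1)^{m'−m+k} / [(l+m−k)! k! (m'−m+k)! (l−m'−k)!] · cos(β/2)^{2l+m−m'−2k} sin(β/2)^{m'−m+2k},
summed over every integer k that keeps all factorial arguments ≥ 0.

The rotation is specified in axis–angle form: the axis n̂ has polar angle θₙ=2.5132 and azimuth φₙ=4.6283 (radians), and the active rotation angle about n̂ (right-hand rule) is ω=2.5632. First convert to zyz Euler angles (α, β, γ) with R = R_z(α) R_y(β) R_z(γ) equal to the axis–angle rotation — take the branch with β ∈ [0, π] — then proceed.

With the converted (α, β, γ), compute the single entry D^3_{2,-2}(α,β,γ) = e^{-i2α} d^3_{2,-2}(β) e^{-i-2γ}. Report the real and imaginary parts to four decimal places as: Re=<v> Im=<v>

Axis–angle → zyz. n̂ = (sinθₙcosφₙ, sinθₙsinφₙ, cosθₙ) = (-0.049373, -0.585768, -0.808973), ω = 2.5632.
R = I cosω + sinω [n̂]ₓ + (1−cosω) n̂n̂ᵀ gives
  R = [-0.832864, +0.495387, -0.246841; -0.389110, -0.206906, +0.897654; +0.393613, +0.843672, +0.365084]
β = atan2(√(R₁₃²+R₂₃²), R₃₃) = 1.197073; α = atan2(R₂₃, R₁₃) mod 2π = 1.839148; γ = atan2(R₃₂, −R₃₁) mod 2π = 2.007326
Split into d^3_{2,-2}(β=1.1971) × two z-phases.
With c≡cos(β/2)=0.826161 and s≡sin(β/2)=0.563434, N=[120·1·1·120]^{1/2}=120.000000
Admissible k: 0..1 (factorial args all ≥0)
  k=0: (−1)^4·120.0000/(24)·0.8262^2·0.5634^4 = +0.343931
  k=1: (−1)^5·120.0000/(120)·0.8262^0·0.5634^6 = -0.031993
d^3_{2,-2}(1.1971) = +0.343931 -0.031993 = +0.311938
D = (-0.859399+0.511305i)·(+0.311938)·(-0.642485-0.766298i) = +0.294458+0.102955i

Re=0.2945 Im=0.1030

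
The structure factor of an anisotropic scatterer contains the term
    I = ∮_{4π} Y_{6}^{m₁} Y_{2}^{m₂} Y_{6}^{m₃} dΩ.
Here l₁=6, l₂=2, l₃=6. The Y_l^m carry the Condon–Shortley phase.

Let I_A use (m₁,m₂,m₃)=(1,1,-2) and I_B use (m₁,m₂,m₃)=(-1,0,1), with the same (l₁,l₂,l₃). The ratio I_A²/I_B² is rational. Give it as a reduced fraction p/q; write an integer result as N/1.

60/169

Shared (l₁,l₂,l₃)=(6,2,6): N and (l;000)² cancel in I_A²/I_B².
A: Δ = 2!·10!·2!/15! = 1/90090; Racah Σ t=1..2: t=1:−1/34560 t=2:+1/60480 = -1/80640; ⇒ 3j(6 2 6; 1 1 -2)² = 6/1001, sgn -1
B: Δ = 2!·10!·2!/15! = 1/90090; Racah Σ t=0..2: t=0:+1/120960 t=1:−1/17280 t=2:+1/57600 = -13/403200; ⇒ 3j(6 2 6; -1 0 1)² = 13/770, sgn +1
I_A²/I_B² = (6/1001)/(13/770) = 60/169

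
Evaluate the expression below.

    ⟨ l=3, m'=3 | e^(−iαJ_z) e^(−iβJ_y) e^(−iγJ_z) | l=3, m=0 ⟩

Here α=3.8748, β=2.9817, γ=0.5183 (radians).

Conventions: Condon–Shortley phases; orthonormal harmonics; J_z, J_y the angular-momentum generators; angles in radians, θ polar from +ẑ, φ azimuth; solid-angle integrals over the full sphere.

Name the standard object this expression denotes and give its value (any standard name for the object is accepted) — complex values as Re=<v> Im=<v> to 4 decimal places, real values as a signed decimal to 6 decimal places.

This is a Wigner D-matrix element — the rotation-matrix element ⟨l m'| R(α,β,γ) |l m⟩ in the angular-momentum basis.
D^3_{3,0}(3.8748,2.9817,0.5183) = e^{-i·3·3.8748}·d^3_{3,0}(2.9817)·e^{-i·0·0.5183}. Compute d first:
With c≡cos(β/2)=0.079861 and s≡sin(β/2)=0.996806, N=[720·1·6·6]^{1/2}=160.996894
k: max(0,(0)−(3))=0 … min(3+(0),3−(3))=0
  k=0: (−1)^3·160.9969/(36)·0.0799^3·0.9968^3 = -0.002256
d^3_{3,0}(2.9817) = -0.002256
Phases: e^{-i·(3)·3.8748}=+0.588195+0.808719i, e^{-i·(0)·0.5183}=+1.000000+0.000000i ⇒ D=-0.001327-0.001825i

Wigner D-matrix element, Re=-0.0013 Im=-0.0018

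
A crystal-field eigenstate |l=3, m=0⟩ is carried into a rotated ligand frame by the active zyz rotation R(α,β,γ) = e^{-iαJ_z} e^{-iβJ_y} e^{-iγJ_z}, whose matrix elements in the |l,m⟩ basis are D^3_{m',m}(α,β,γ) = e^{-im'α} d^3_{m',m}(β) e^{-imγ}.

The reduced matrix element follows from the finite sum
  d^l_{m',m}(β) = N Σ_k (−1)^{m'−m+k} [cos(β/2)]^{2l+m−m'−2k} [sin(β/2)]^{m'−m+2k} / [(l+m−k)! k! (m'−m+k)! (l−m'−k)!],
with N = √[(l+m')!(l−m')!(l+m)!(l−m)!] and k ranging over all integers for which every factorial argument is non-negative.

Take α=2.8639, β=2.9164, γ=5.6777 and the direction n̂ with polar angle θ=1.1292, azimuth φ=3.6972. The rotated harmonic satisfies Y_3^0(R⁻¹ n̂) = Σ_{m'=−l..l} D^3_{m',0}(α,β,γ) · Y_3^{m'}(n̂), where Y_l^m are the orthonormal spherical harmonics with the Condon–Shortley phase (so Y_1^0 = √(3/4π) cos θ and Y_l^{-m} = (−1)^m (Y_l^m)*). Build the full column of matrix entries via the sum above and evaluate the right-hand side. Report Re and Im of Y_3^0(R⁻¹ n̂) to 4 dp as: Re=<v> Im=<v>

Need the full column D^3_{m',0} for m'=−3..3 at α=2.8639, β=2.9164, γ=5.6777.
cos(β/2)=0.112359, sin(β/2)=0.993668
d^3_{-3,0}: single k=3 term ⇒ +0.006224;  D = -0.004186+0.004606i
d^3_{-2,0}: k∈[2..3] ⇒ +0.000862 -0.067412 = -0.066550;  D = -0.056547+0.035090i
d^3_{-1,0}: k∈[1..3] ⇒ +0.000062 -0.014463 +0.377053 = +0.362652;  D = -0.348759+0.099417i
d^3_{0,0}: k∈[0..3] ⇒ +0.000002 -0.001416 +0.110769 -0.962603 = -0.853248;  D = -0.853248+0.000000i
d^3_{1,0}: k∈[0..2] ⇒ -0.000062 +0.014463 -0.377053 = -0.362652;  D = +0.348759+0.099417i
d^3_{2,0}: k∈[0..1] ⇒ +0.000862 -0.067412 = -0.066550;  D = -0.056547-0.035090i
d^3_{3,0}: single k=0 term ⇒ -0.006224;  D = +0.004186+0.004606i
Y_3^{m'}(θ=1.1292,φ=3.6972) and Σ D·Y over m':
  (-0.0042+0.0046i)·(+0.0296+0.3069i)  (-0.0565+0.0351i)·(+0.1584-0.3200i)  (-0.3488+0.0994i)·(+0.0215-0.0134i)  (-0.8532+0.0000i)·(-0.3328+0.0000i)  (+0.3488+0.0994i)·(-0.0215-0.0134i)  (-0.0565-0.0351i)·(+0.1584+0.3200i)  (+0.0042+0.0046i)·(-0.0296+0.3069i)
Y_3^0(R⁻¹ n̂) = +0.273082-0.000000i

Re=0.2731 Im=0.0000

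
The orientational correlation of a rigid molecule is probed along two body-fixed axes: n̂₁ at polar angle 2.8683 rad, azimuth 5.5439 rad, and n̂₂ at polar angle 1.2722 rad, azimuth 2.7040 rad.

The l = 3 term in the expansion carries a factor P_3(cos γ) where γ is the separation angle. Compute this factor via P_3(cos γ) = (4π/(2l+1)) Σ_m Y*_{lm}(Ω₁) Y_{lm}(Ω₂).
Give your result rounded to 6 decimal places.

Expand P_3 via completeness: Σ_{m} conj(Y_{3,m}) at Ω₁ times Y_{3,m} at Ω₂ —
  m=-3: Y*=(-0.004945, -0.006545)  Y=(-0.092944, -0.352195)  product (-0.001846, 0.002350)
  m=-2: Y*=(-0.006602, 0.071382)  Y=(0.175997, 0.210822)  product (-0.016211, 0.011171)
  m=-1: Y*=(0.234349, -0.213675)  Y=(0.158715, 0.074254)  product (0.053061, -0.016512)
  m=+0: Y*=(-0.587773, -0.000000)  Y=(-0.281839, 0.000000)  product (0.165657, 0.000000)
  m=+1: Y*=(-0.234349, -0.213675)  Y=(-0.158715, 0.074254)  product (0.053061, 0.016512)
  m=+2: Y*=(-0.006602, -0.071382)  Y=(0.175997, -0.210822)  product (-0.016211, -0.011171)
  m=+3: Y*=(0.004945, -0.006545)  Y=(0.092944, -0.352195)  product (-0.001846, -0.002350)
Σ over m = (0.235666, 0.000000); ×(4π/7) → (0.423067, 0.000000). Real part: 0.423067

0.423067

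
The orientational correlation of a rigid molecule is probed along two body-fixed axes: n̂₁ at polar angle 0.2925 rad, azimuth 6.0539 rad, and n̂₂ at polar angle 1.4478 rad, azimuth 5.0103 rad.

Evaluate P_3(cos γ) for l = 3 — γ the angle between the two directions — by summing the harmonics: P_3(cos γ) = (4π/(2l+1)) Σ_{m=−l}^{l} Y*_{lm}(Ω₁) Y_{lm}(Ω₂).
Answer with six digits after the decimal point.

Addition theorem: P_3(cos γ) = (4π/7) Σ_m Y*_{lm}(Ω₁) Y_{lm}(Ω₂), m = −3…3:
  m=-3: (0.007728, -0.006351) × (-0.317876, -0.255514) = (-0.004079, 0.000044)  (running Σ = (-0.004079, 0.000044))
  m=-2: (0.072957, -0.036017) × (-0.102216, 0.069305) = (-0.004961, 0.008738)  (running Σ = (-0.009041, 0.008782))
  m=-1: (0.325271, -0.075915) × (-0.087059, -0.283535) = (-0.049842, -0.085617)  (running Σ = (-0.058883, -0.076835))
  m=0: (0.566105, -0.000000) × (-0.133905, 0.000000) = (-0.075804, 0.000000)  (running Σ = (-0.134687, -0.076835))
  m=1: (-0.325271, -0.075915) × (0.087059, -0.283535) = (-0.049842, 0.085617)  (running Σ = (-0.184530, 0.008782))
  m=2: (0.072957, 0.036017) × (-0.102216, -0.069305) = (-0.004961, -0.008738)  (running Σ = (-0.189491, 0.000044))
  m=3: (-0.007728, -0.006351) × (0.317876, -0.255514) = (-0.004079, -0.000044)  (running Σ = (-0.193570, -0.000000))
Total Σ_m = (-0.193570, -0.000000). Multiply by 1.795196: (-0.347496, -0.000000). P_3(cos γ) = -0.347496

-0.347496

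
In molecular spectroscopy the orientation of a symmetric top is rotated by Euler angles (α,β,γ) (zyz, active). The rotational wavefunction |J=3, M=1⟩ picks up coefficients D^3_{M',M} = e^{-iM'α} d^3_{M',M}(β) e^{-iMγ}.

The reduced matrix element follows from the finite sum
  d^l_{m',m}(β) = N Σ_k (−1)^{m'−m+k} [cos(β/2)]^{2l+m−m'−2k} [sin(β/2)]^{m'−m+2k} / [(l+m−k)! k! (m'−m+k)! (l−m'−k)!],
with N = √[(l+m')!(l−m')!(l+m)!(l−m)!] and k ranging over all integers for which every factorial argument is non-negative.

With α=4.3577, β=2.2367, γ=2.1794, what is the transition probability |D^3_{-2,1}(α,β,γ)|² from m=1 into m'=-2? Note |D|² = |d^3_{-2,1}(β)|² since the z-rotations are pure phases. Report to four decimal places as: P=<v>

P=0.1841

Split into d^3_{-2,1}(β=2.2367) × two z-phases.
c=cos(2.236700/2)=0.437167, s=sin(2.236700/2)=0.899380; N=√[1·120·24·2]=75.894664
The bounds max(0,m−m')=3 and min(l+m,l−m')=4 give 2 terms
  k=3: (−1)^0·75.8947/(12)·0.4372^3·0.8994^3 = +0.384417
  k=4: (−1)^1·75.8947/(24)·0.4372^1·0.8994^5 = -0.813513
d^3_{-2,1}(2.2367) = +0.384417 -0.813513 = -0.429096
|D^3_{-2,1}|² = |d^3_{-2,1}(β)|² = (-0.429096)² = 0.184123 (the z-rotation phases have unit modulus)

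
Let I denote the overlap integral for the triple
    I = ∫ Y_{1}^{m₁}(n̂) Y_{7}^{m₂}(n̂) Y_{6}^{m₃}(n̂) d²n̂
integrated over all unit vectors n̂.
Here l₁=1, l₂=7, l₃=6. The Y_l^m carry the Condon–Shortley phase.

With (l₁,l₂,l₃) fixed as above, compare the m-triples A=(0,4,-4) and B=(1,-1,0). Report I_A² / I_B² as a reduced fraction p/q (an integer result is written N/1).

33/28

l's match ⇒ only the (l;m) 3-j factors differ between A and B.
A: triangle coeff Δ(1,7,6) = 1/1365; Σ_t [1,1]: t=1:−1/7257600 = -1/7257600; (3j)²=11/455 [(1 7 6; 0 4 -4)], sign=-1
B: triangle coeff Δ(1,7,6) = 1/1365; Σ_t [0,0]: t=0:+1/1036800 = 1/1036800; (3j)²=4/195 [(1 7 6; 1 -1 0)], sign=+1
I_A²/I_B² = (11/455)/(4/195) = 33/28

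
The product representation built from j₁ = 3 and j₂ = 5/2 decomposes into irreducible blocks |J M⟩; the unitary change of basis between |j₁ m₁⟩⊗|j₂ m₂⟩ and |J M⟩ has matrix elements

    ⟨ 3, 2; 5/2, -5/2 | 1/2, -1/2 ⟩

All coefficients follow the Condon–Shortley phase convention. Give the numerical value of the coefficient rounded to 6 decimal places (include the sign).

+0.218218  (= +√(1/21))

j₁+j₂−J=5  J+j₁−j₂=1  J−j₁+j₂=0  j₁+j₂+J+1=7
(j₁±m₁, j₂±m₂, J±M) = (5,1,0,5,0,1)
P² = 4800/7
sum k=0..0:
  [0] +1/120 = 1/120
S = 1/120
C² = P²·S² = 1/21 ; C = +0.218218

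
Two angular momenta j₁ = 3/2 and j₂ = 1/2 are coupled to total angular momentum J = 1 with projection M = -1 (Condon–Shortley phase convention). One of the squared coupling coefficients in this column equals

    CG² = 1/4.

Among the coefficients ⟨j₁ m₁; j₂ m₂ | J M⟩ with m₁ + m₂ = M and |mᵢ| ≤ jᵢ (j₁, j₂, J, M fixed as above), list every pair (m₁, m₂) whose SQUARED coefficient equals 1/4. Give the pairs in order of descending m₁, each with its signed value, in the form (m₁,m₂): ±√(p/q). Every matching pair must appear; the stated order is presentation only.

Admissible pairs with m₁+m₂ = M = -1: (-3/2,1/2), (-1/2,-1/2)
  (m₁,m₂)=(-1/2,-1/2): CG² = 1/4, CG = +√(1/4)   ← matches the target
  (m₁,m₂)=(-3/2,1/2): CG² = 3/4, CG = −√(3/4)
Pairs with CG² = 1/4: (-1/2,-1/2): +√(1/4)

(-1/2,-1/2): +√(1/4)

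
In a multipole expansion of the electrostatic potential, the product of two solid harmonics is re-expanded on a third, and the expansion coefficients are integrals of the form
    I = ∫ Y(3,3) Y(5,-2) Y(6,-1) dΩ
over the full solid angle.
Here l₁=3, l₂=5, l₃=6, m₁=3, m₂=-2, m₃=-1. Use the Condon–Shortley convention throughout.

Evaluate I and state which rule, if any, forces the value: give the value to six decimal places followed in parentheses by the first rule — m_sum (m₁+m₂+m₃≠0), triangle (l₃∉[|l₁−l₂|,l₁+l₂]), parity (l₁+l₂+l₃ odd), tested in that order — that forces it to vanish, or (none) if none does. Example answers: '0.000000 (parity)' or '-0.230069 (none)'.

m-sum 0 ✓  L=14 even ✓  2≤6≤8 ✓
Π(2lᵢ+1) = 7×11×13 = 1001
triangle coeff Δ(3,5,6) = 1/675675
Σ_t [0,2]: t=0:+1/8640 t=1:−1/2304 t=2:+1/8640 = -7/34560
(3j)²=7/429 [(3 5 6; 0 0 0)], sign=-1
Σ_t [0,0]: t=0:+1/34560 = 1/34560
(3j)²=7/429 [(3 5 6; 3 -2 -1)], sign=-1
⇒ 4πI² = 343/1287
I = (+1)√(343/1287/(4π)) = 0.14563067
No selection rule forces the value: the integral is nonzero (none).

0.145631 (none)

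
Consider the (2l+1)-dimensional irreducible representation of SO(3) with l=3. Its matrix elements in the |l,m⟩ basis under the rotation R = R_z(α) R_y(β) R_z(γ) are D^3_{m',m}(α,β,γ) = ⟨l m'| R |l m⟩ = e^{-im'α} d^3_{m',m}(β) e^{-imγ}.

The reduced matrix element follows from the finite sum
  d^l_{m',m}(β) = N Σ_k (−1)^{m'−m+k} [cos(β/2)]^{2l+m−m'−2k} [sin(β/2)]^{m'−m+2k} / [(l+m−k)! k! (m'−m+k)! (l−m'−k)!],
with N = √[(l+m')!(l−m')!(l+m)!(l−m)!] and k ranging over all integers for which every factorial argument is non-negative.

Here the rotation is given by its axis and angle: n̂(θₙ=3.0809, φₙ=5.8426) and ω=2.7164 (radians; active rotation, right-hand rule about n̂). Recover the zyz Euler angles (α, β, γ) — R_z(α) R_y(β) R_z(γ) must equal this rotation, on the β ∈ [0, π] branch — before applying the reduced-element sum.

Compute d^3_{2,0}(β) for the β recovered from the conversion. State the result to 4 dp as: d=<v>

d=0.0191

Axis–angle → zyz. n̂ = (sinθₙcosφₙ, sinθₙsinφₙ, cosθₙ) = (+0.054863, -0.025868, -0.998159), ω = 2.7164.
R = I cosω + sinω [n̂]ₓ + (1−cosω) n̂n̂ᵀ gives
  R = [-0.905207, +0.409025, -0.115318; -0.414449, -0.909681, +0.026710; -0.093978, +0.071972, +0.992969]
β = atan2(√(R₁₃²+R₂₃²), R₃₃) = 0.118649; α = atan2(R₂₃, R₁₃) mod 2π = 2.913984; γ = atan2(R₃₂, −R₃₁) mod 2π = 0.653562
d^3_{2,0}(β=0.1186) via the finite sum:
With c≡cos(β/2)=0.998241 and s≡sin(β/2)=0.059290, N=[120·1·6·6]^{1/2}=65.726707
k: max(0,(0)−(2))=0 … min(3+(0),3−(2))=1
  k=0: (−1)^2·65.7267/(12)·0.9982^4·0.0593^2 = +0.019119
  k=1: (−1)^3·65.7267/(12)·0.9982^2·0.0593^4 = -0.000067
d^3_{2,0}(0.1186) = +0.019119 -0.000067 = +0.019051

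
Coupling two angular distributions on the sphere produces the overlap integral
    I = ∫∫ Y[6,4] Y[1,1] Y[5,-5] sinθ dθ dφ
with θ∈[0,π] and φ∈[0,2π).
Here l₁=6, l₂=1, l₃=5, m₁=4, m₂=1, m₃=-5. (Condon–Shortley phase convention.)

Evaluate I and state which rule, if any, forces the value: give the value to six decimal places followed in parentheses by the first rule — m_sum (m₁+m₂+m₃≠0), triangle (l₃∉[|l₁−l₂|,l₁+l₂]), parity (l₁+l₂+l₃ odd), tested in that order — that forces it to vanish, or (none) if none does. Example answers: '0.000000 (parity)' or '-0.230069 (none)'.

m-sum 0 ✓  L=12 even ✓  5≤5≤7 ✓
Π(2lᵢ+1) = 13×3×11 = 429
triangle coeff Δ(6,1,5) = 1/858
Σ_t [1,1]: t=1:−1/14400 = -1/14400
(3j)²=6/143 [(6 1 5; 0 0 0)], sign=+1
Σ_t [2,2]: t=2:+1/7257600 = 1/7257600
(3j)²=1/858 [(6 1 5; 4 1 -5)], sign=+1
⇒ 4πI² = 3/143
I = (+1)√(3/143/(4π)) = 0.04085899
No selection rule forces the value: the integral is nonzero (none).

0.040859 (none)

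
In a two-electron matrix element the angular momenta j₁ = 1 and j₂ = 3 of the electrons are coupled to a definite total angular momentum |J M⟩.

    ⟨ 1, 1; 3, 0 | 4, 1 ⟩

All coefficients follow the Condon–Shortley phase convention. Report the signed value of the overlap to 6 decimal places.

√[9·0!2!6!/9! · 2!0!3!3!5!3!] = √(12960/7)
  +(−1)^0/∏(0,0,0,3,2,3)! = 1/72  (running 1/72)
⟨..|..⟩ = √(12960/7)·(1/72) = +0.597614

+√(5/14) ≈ +0.597614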